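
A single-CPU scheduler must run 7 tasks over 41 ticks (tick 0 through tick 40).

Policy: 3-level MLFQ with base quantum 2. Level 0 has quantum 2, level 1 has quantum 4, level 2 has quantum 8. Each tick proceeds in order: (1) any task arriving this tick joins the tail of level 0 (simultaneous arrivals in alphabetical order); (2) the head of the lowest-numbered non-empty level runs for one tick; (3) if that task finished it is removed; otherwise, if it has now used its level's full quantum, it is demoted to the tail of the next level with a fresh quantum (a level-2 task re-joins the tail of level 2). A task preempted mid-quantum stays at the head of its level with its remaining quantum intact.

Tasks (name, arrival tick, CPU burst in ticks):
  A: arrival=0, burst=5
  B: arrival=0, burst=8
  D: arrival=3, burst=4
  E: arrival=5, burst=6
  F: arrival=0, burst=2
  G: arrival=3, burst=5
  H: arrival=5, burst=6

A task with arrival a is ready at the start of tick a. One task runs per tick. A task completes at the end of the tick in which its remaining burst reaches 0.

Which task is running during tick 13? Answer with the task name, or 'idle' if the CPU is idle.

t=0: L0/L1/L2 = ABF/-/- → run A
t=1: L0/L1/L2 = ABF/-/- → run A
t=2: L0/L1/L2 = BF/A/- → run B
t=3: L0/L1/L2 = BFDG/A/- → run B
t=4: L0/L1/L2 = FDG/AB/- → run F
t=5: L0/L1/L2 = FDGEH/AB/- → run F
t=6: L0/L1/L2 = DGEH/AB/- → run D
t=7: L0/L1/L2 = DGEH/AB/- → run D
t=8: L0/L1/L2 = GEH/ABD/- → run G
t=9: L0/L1/L2 = GEH/ABD/- → run G
t=10: L0/L1/L2 = EH/ABDG/- → run E
t=11: L0/L1/L2 = EH/ABDG/- → run E
t=12: L0/L1/L2 = H/ABDGE/- → run H
t=13: L0/L1/L2 = H/ABDGE/- → run H
t=14: L0/L1/L2 = -/ABDGEH/- → run A
t=15: L0/L1/L2 = -/ABDGEH/- → run A
t=16: L0/L1/L2 = -/ABDGEH/- → run A
t=17: L0/L1/L2 = -/BDGEH/- → run B
t=18: L0/L1/L2 = -/BDGEH/- → run B
t=19: L0/L1/L2 = -/BDGEH/- → run B
t=20: L0/L1/L2 = -/BDGEH/- → run B
t=21: L0/L1/L2 = -/DGEH/B → run D
t=22: L0/L1/L2 = -/DGEH/B → run D
t=23: L0/L1/L2 = -/GEH/B → run G
t=24: L0/L1/L2 = -/GEH/B → run G
t=25: L0/L1/L2 = -/GEH/B → run G
t=26: L0/L1/L2 = -/EH/B → run E
t=27: L0/L1/L2 = -/EH/B → run E
t=28: L0/L1/L2 = -/EH/B → run E
t=29: L0/L1/L2 = -/EH/B → run E
t=30: L0/L1/L2 = -/H/B → run H
t=31: L0/L1/L2 = -/H/B → run H
t=32: L0/L1/L2 = -/H/B → run H
t=33: L0/L1/L2 = -/H/B → run H
t=34: L0/L1/L2 = -/-/B → run B
t=35: L0/L1/L2 = -/-/B → run B
t=36: (idle)
t=37: (idle)
t=38: (idle)
t=39: (idle)
t=40: (idle)

running at tick 13 = H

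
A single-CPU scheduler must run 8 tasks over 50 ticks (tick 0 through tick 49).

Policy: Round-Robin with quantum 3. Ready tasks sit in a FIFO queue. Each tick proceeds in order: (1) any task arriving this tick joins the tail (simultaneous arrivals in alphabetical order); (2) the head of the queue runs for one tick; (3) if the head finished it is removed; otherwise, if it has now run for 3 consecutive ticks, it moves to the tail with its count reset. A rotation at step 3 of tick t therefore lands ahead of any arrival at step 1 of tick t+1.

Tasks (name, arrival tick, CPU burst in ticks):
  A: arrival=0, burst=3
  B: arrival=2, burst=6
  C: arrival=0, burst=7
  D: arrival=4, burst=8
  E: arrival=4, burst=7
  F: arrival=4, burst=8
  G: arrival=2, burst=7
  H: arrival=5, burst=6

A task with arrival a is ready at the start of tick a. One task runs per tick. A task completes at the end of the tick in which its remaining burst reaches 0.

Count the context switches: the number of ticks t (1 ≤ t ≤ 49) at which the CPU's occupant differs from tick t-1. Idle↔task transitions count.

t=0: queue=[A,C] q_used=0 → run A
t=1: queue=[A,C] q_used=1 → run A
t=2: queue=[A,C,B,G] q_used=2 → run A
t=3: queue=[C,B,G] q_used=0 → run C
t=4: queue=[C,B,G,D,E,F] q_used=1 → run C
t=5: queue=[C,B,G,D,E,F,H] q_used=2 → run C
t=6: queue=[B,G,D,E,F,H,C] q_used=0 → run B
t=7: queue=[B,G,D,E,F,H,C] q_used=1 → run B
t=8: queue=[B,G,D,E,F,H,C] q_used=2 → run B
t=9: queue=[G,D,E,F,H,C,B] q_used=0 → run G
t=10: queue=[G,D,E,F,H,C,B] q_used=1 → run G
t=11: queue=[G,D,E,F,H,C,B] q_used=2 → run G
t=12: queue=[D,E,F,H,C,B,G] q_used=0 → run D
t=13: queue=[D,E,F,H,C,B,G] q_used=1 → run D
t=14: queue=[D,E,F,H,C,B,G] q_used=2 → run D
t=15: queue=[E,F,H,C,B,G,D] q_used=0 → run E
t=16: queue=[E,F,H,C,B,G,D] q_used=1 → run E
t=17: queue=[E,F,H,C,B,G,D] q_used=2 → run E
t=18: queue=[F,H,C,B,G,D,E] q_used=0 → run F
t=19: queue=[F,H,C,B,G,D,E] q_used=1 → run F
t=20: queue=[F,H,C,B,G,D,E] q_used=2 → run F
t=21: queue=[H,C,B,G,D,E,F] q_used=0 → run H
t=22: queue=[H,C,B,G,D,E,F] q_used=1 → run H
t=23: queue=[H,C,B,G,D,E,F] q_used=2 → run H
t=24: queue=[C,B,G,D,E,F,H] q_used=0 → run C
t=25: queue=[C,B,G,D,E,F,H] q_used=1 → run C
t=26: queue=[C,B,G,D,E,F,H] q_used=2 → run C
t=27: queue=[B,G,D,E,F,H,C] q_used=0 → run B
t=28: queue=[B,G,D,E,F,H,C] q_used=1 → run B
t=29: queue=[B,G,D,E,F,H,C] q_used=2 → run B
t=30: queue=[G,D,E,F,H,C] q_used=0 → run G
t=31: queue=[G,D,E,F,H,C] q_used=1 → run G
t=32: queue=[G,D,E,F,H,C] q_used=2 → run G
t=33: queue=[D,E,F,H,C,G] q_used=0 → run D
t=34: queue=[D,E,F,H,C,G] q_used=1 → run D
t=35: queue=[D,E,F,H,C,G] q_used=2 → run D
t=36: queue=[E,F,H,C,G,D] q_used=0 → run E
t=37: queue=[E,F,H,C,G,D] q_used=1 → run E
t=38: queue=[E,F,H,C,G,D] q_used=2 → run E
t=39: queue=[F,H,C,G,D,E] q_used=0 → run F
t=40: queue=[F,H,C,G,D,E] q_used=1 → run F
t=41: queue=[F,H,C,G,D,E] q_used=2 → run F
t=42: queue=[H,C,G,D,E,F] q_used=0 → run H
t=43: queue=[H,C,G,D,E,F] q_used=1 → run H
t=44: queue=[H,C,G,D,E,F] q_used=2 → run H
t=45: queue=[C,G,D,E,F] q_used=0 → run C
t=46: queue=[G,D,E,F] q_used=0 → run G
t=47: queue=[D,E,F] q_used=0 → run D
t=48: queue=[D,E,F] q_used=1 → run D
t=49: queue=[E,F] q_used=0 → run E

context switches = 18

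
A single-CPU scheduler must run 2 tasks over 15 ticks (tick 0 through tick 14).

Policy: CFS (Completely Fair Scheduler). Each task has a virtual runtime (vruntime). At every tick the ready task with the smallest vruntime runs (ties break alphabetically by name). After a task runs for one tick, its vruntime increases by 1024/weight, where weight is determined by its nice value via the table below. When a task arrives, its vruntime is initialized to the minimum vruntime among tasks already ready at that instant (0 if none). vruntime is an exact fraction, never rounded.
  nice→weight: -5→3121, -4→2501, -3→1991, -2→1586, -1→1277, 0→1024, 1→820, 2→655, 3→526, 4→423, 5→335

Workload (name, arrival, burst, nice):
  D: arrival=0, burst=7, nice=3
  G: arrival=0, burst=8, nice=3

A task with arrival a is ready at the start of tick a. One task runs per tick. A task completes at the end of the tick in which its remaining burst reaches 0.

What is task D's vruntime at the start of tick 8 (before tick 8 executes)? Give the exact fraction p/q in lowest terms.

t=0: vr[D=0 G=0] → run D
t=1: vr[D=512/263 G=0] → run G
t=2: vr[D=512/263 G=512/263] → run D
t=3: vr[D=1024/263 G=512/263] → run G
t=4: vr[D=1024/263 G=1024/263] → run D
t=5: vr[D=1536/263 G=1024/263] → run G
t=6: vr[D=1536/263 G=1536/263] → run D
t=7: vr[D=2048/263 G=1536/263] → run G
t=8: vr[D=2048/263 G=2048/263] → run D
t=9: vr[D=2560/263 G=2048/263] → run G
t=10: vr[D=2560/263 G=2560/263] → run D
t=11: vr[D=3072/263 G=2560/263] → run G
t=12: vr[D=3072/263 G=3072/263] → run D
t=13: vr[G=3072/263] → run G
t=14: vr[G=3584/263] → run G

vruntime(D, start of tick 8) = 2048/263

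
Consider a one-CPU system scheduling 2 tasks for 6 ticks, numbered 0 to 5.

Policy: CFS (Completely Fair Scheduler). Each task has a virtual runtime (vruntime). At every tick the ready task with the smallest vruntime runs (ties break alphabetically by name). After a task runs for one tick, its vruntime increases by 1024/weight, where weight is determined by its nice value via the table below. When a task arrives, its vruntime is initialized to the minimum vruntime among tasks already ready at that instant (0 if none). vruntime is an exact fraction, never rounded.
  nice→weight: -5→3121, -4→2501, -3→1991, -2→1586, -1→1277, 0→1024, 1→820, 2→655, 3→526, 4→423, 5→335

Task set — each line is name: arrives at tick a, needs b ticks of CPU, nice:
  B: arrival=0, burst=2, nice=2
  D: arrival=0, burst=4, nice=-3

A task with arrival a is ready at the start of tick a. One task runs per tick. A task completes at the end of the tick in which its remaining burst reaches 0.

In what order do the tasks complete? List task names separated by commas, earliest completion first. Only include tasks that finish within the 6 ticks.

t=0: vr[B=0 D=0] → run B
t=1: vr[B=1024/655 D=0] → run D
t=2: vr[B=1024/655 D=1024/1991] → run D
t=3: vr[B=1024/655 D=2048/1991] → run D
t=4: vr[B=1024/655 D=3072/1991] → run D
t=5: vr[B=1024/655] → run B

completion order = D, B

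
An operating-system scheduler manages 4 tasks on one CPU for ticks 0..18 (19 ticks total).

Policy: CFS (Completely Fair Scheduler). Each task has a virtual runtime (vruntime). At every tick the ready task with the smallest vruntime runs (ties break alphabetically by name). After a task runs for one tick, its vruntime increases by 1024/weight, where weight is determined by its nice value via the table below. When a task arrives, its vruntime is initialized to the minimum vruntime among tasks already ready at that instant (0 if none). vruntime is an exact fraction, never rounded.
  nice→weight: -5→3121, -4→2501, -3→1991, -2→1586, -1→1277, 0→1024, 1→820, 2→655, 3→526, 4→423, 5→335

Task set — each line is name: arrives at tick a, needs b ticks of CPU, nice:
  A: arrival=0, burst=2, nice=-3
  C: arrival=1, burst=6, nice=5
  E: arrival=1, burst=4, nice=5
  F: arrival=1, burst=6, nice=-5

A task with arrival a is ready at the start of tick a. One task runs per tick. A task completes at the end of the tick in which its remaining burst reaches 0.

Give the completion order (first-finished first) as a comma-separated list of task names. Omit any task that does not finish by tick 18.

t=0: vr[A=0] → run A
t=1: vr[A=1024/1991 C=1024/1991 E=1024/1991 F=1024/1991] → run A
t=2: vr[C=1024/1991 E=1024/1991 F=1024/1991] → run C
t=3: vr[C=2381824/666985 E=1024/1991 F=1024/1991] → run E
t=4: vr[C=2381824/666985 E=2381824/666985 F=1024/1991] → run F
t=5: vr[C=2381824/666985 E=2381824/666985 F=5234688/6213911] → run F
t=6: vr[C=2381824/666985 E=2381824/666985 F=7273472/6213911] → run F
t=7: vr[C=2381824/666985 E=2381824/666985 F=9312256/6213911] → run F
t=8: vr[C=2381824/666985 E=2381824/666985 F=11351040/6213911] → run F
t=9: vr[C=2381824/666985 E=2381824/666985 F=13389824/6213911] → run F
t=10: vr[C=2381824/666985 E=2381824/666985] → run C
t=11: vr[C=4420608/666985 E=2381824/666985] → run E
t=12: vr[C=4420608/666985 E=4420608/666985] → run C
t=13: vr[C=6459392/666985 E=4420608/666985] → run E
t=14: vr[C=6459392/666985 E=6459392/666985] → run C
t=15: vr[C=8498176/666985 E=6459392/666985] → run E
t=16: vr[C=8498176/666985] → run C
t=17: vr[C=2107392/133397] → run C
t=18: (idle)

completion order = A, F, E, C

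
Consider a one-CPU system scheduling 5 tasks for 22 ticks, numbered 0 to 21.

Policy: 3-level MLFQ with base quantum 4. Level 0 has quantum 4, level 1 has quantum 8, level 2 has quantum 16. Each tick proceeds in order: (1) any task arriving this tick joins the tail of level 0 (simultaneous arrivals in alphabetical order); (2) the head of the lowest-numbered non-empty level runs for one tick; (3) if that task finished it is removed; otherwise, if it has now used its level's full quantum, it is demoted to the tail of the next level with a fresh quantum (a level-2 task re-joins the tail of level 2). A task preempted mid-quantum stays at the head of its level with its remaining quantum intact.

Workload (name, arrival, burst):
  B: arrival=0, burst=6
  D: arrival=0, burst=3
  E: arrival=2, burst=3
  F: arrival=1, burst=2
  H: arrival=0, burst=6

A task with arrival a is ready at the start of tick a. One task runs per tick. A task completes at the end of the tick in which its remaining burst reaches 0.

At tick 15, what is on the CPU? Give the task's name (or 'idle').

t=0: L0/L1/L2 = BDH/-/- → run B
t=1: L0/L1/L2 = BDHF/-/- → run B
t=2: L0/L1/L2 = BDHFE/-/- → run B
t=3: L0/L1/L2 = BDHFE/-/- → run B
t=4: L0/L1/L2 = DHFE/B/- → run D
t=5: L0/L1/L2 = DHFE/B/- → run D
t=6: L0/L1/L2 = DHFE/B/- → run D
t=7: L0/L1/L2 = HFE/B/- → run H
t=8: L0/L1/L2 = HFE/B/- → run H
t=9: L0/L1/L2 = HFE/B/- → run H
t=10: L0/L1/L2 = HFE/B/- → run H
t=11: L0/L1/L2 = FE/BH/- → run F
t=12: L0/L1/L2 = FE/BH/- → run F
t=13: L0/L1/L2 = E/BH/- → run E
t=14: L0/L1/L2 = E/BH/- → run E
t=15: L0/L1/L2 = E/BH/- → run E
t=16: L0/L1/L2 = -/BH/- → run B
t=17: L0/L1/L2 = -/BH/- → run B
t=18: L0/L1/L2 = -/H/- → run H
t=19: L0/L1/L2 = -/H/- → run H
t=20: (idle)
t=21: (idle)

running at tick 15 = E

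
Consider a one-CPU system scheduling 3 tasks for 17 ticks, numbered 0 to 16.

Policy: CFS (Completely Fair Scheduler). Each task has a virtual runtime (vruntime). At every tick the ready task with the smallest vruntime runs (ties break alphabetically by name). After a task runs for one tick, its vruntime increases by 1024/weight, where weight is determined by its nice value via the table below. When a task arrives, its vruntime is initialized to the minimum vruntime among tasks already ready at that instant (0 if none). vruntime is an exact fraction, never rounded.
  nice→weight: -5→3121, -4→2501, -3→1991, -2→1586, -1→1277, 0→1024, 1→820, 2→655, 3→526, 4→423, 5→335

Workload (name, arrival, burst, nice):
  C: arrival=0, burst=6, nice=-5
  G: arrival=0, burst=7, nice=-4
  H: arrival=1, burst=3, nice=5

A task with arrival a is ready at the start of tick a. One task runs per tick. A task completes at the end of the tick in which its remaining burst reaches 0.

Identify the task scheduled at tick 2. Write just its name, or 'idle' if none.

running at tick 2 = H

t=0: vr[C=0 G=0] → run C
t=1: vr[C=1024/3121 G=0 H=0] → run G
t=2: vr[C=1024/3121 G=1024/2501 H=0] → run H
t=3: vr[C=1024/3121 G=1024/2501 H=1024/335] → run C
t=4: vr[C=2048/3121 G=1024/2501 H=1024/335] → run G
t=5: vr[C=2048/3121 G=2048/2501 H=1024/335] → run C
t=6: vr[C=3072/3121 G=2048/2501 H=1024/335] → run G
t=7: vr[C=3072/3121 G=3072/2501 H=1024/335] → run C
t=8: vr[C=4096/3121 G=3072/2501 H=1024/335] → run G
t=9: vr[C=4096/3121 G=4096/2501 H=1024/335] → run C
t=10: vr[C=5120/3121 G=4096/2501 H=1024/335] → run G
t=11: vr[C=5120/3121 G=5120/2501 H=1024/335] → run C
t=12: vr[G=5120/2501 H=1024/335] → run G
t=13: vr[G=6144/2501 H=1024/335] → run G
t=14: vr[H=1024/335] → run H
t=15: vr[H=2048/335] → run H
t=16: (idle)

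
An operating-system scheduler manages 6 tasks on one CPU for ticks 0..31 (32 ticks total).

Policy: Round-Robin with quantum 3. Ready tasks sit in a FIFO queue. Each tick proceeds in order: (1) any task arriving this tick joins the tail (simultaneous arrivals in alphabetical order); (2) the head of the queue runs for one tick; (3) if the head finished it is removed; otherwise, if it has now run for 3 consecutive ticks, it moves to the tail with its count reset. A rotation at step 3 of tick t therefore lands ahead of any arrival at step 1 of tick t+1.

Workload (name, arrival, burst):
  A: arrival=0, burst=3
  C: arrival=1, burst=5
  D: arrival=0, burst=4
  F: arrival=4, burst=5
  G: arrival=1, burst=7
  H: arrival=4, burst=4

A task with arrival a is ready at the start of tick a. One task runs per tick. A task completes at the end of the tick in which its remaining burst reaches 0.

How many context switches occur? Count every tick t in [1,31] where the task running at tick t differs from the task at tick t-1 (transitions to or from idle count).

context switches = 12

t=0: queue=[A,D] q_used=0 → run A
t=1: queue=[A,D,C,G] q_used=1 → run A
t=2: queue=[A,D,C,G] q_used=2 → run A
t=3: queue=[D,C,G] q_used=0 → run D
t=4: queue=[D,C,G,F,H] q_used=1 → run D
t=5: queue=[D,C,G,F,H] q_used=2 → run D
t=6: queue=[C,G,F,H,D] q_used=0 → run C
t=7: queue=[C,G,F,H,D] q_used=1 → run C
t=8: queue=[C,G,F,H,D] q_used=2 → run C
t=9: queue=[G,F,H,D,C] q_used=0 → run G
t=10: queue=[G,F,H,D,C] q_used=1 → run G
t=11: queue=[G,F,H,D,C] q_used=2 → run G
t=12: queue=[F,H,D,C,G] q_used=0 → run F
t=13: queue=[F,H,D,C,G] q_used=1 → run F
t=14: queue=[F,H,D,C,G] q_used=2 → run F
t=15: queue=[H,D,C,G,F] q_used=0 → run H
t=16: queue=[H,D,C,G,F] q_used=1 → run H
t=17: queue=[H,D,C,G,F] q_used=2 → run H
t=18: queue=[D,C,G,F,H] q_used=0 → run D
t=19: queue=[C,G,F,H] q_used=0 → run C
t=20: queue=[C,G,F,H] q_used=1 → run C
t=21: queue=[G,F,H] q_used=0 → run G
t=22: queue=[G,F,H] q_used=1 → run G
t=23: queue=[G,F,H] q_used=2 → run G
t=24: queue=[F,H,G] q_used=0 → run F
t=25: queue=[F,H,G] q_used=1 → run F
t=26: queue=[H,G] q_used=0 → run H
t=27: queue=[G] q_used=0 → run G
t=28: (idle)
t=29: (idle)
t=30: (idle)
t=31: (idle)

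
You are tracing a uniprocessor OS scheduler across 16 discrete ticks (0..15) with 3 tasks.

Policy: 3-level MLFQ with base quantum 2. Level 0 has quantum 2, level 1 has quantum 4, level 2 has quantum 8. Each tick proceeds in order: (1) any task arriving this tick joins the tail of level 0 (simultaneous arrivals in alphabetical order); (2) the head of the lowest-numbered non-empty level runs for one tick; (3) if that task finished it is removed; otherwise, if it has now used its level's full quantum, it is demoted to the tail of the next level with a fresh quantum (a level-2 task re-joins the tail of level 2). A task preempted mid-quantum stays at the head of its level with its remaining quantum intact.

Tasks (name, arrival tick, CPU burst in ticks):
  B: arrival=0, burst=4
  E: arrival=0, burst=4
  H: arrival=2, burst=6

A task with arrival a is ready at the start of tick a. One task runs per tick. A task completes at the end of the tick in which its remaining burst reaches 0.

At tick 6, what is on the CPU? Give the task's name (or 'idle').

t=0: L0/L1/L2 = BE/-/- → run B
t=1: L0/L1/L2 = BE/-/- → run B
t=2: L0/L1/L2 = EH/B/- → run E
t=3: L0/L1/L2 = EH/B/- → run E
t=4: L0/L1/L2 = H/BE/- → run H
t=5: L0/L1/L2 = H/BE/- → run H
t=6: L0/L1/L2 = -/BEH/- → run B
t=7: L0/L1/L2 = -/BEH/- → run B
t=8: L0/L1/L2 = -/EH/- → run E
t=9: L0/L1/L2 = -/EH/- → run E
t=10: L0/L1/L2 = -/H/- → run H
t=11: L0/L1/L2 = -/H/- → run H
t=12: L0/L1/L2 = -/H/- → run H
t=13: L0/L1/L2 = -/H/- → run H
t=14: (idle)
t=15: (idle)

running at tick 6 = B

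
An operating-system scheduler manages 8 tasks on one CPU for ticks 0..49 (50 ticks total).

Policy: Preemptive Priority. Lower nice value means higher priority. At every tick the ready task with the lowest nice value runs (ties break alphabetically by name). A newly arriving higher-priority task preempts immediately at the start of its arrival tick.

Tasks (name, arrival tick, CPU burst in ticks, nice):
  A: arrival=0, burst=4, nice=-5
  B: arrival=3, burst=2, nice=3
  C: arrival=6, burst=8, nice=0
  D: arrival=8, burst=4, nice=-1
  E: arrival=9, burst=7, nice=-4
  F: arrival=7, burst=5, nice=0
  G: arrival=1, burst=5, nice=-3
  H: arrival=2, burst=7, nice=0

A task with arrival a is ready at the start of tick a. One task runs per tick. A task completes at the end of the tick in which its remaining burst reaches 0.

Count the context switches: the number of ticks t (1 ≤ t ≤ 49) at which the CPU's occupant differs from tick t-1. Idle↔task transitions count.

context switches = 8

t=0: ready={A} → run A
t=1: ready={A,G} → run A
t=2: ready={A,G,H} → run A
t=3: ready={A,B,G,H} → run A
t=4: ready={B,G,H} → run G
t=5: ready={B,G,H} → run G
t=6: ready={B,C,G,H} → run G
t=7: ready={B,C,F,G,H} → run G
t=8: ready={B,C,D,F,G,H} → run G
t=9: ready={B,C,D,E,F,H} → run E
t=10: ready={B,C,D,E,F,H} → run E
t=11: ready={B,C,D,E,F,H} → run E
t=12: ready={B,C,D,E,F,H} → run E
t=13: ready={B,C,D,E,F,H} → run E
t=14: ready={B,C,D,E,F,H} → run E
t=15: ready={B,C,D,E,F,H} → run E
t=16: ready={B,C,D,F,H} → run D
t=17: ready={B,C,D,F,H} → run D
t=18: ready={B,C,D,F,H} → run D
t=19: ready={B,C,D,F,H} → run D
t=20: ready={B,C,F,H} → run C
t=21: ready={B,C,F,H} → run C
t=22: ready={B,C,F,H} → run C
t=23: ready={B,C,F,H} → run C
t=24: ready={B,C,F,H} → run C
t=25: ready={B,C,F,H} → run C
t=26: ready={B,C,F,H} → run C
t=27: ready={B,C,F,H} → run C
t=28: ready={B,F,H} → run F
t=29: ready={B,F,H} → run F
t=30: ready={B,F,H} → run F
t=31: ready={B,F,H} → run F
t=32: ready={B,F,H} → run F
t=33: ready={B,H} → run H
t=34: ready={B,H} → run H
t=35: ready={B,H} → run H
t=36: ready={B,H} → run H
t=37: ready={B,H} → run H
t=38: ready={B,H} → run H
t=39: ready={B,H} → run H
t=40: ready={B} → run B
t=41: ready={B} → run B
t=42: (idle)
t=43: (idle)
t=44: (idle)
t=45: (idle)
t=46: (idle)
t=47: (idle)
t=48: (idle)
t=49: (idle)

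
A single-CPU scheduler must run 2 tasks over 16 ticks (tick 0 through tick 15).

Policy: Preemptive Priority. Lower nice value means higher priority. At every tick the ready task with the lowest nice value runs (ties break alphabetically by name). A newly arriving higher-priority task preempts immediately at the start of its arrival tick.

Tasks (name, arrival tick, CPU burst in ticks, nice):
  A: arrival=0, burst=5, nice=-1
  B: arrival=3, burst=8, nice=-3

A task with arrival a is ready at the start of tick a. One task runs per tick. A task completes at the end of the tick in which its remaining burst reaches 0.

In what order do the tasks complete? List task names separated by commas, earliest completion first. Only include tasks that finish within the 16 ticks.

t=0: ready={A} → run A
t=1: ready={A} → run A
t=2: ready={A} → run A
t=3: ready={A,B} → run B
t=4: ready={A,B} → run B
t=5: ready={A,B} → run B
t=6: ready={A,B} → run B
t=7: ready={A,B} → run B
t=8: ready={A,B} → run B
t=9: ready={A,B} → run B
t=10: ready={A,B} → run B
t=11: ready={A} → run A
t=12: ready={A} → run A
t=13: (idle)
t=14: (idle)
t=15: (idle)

completion order = B, A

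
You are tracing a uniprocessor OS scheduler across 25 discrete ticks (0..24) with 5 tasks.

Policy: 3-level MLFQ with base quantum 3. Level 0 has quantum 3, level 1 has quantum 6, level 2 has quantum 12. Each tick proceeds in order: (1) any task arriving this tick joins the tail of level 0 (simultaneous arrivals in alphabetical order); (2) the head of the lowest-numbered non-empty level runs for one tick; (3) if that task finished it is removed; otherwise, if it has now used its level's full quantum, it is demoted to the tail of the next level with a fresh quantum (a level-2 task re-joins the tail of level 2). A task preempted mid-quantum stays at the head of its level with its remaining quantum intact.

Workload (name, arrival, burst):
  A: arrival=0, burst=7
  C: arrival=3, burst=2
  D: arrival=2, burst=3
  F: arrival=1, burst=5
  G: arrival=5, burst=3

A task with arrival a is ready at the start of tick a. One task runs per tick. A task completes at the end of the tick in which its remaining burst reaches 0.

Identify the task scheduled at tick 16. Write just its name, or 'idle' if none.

running at tick 16 = A

t=0: L0/L1/L2 = A/-/- → run A
t=1: L0/L1/L2 = AF/-/- → run A
t=2: L0/L1/L2 = AFD/-/- → run A
t=3: L0/L1/L2 = FDC/A/- → run F
t=4: L0/L1/L2 = FDC/A/- → run F
t=5: L0/L1/L2 = FDCG/A/- → run F
t=6: L0/L1/L2 = DCG/AF/- → run D
t=7: L0/L1/L2 = DCG/AF/- → run D
t=8: L0/L1/L2 = DCG/AF/- → run D
t=9: L0/L1/L2 = CG/AF/- → run C
t=10: L0/L1/L2 = CG/AF/- → run C
t=11: L0/L1/L2 = G/AF/- → run G
t=12: L0/L1/L2 = G/AF/- → run G
t=13: L0/L1/L2 = G/AF/- → run G
t=14: L0/L1/L2 = -/AF/- → run A
t=15: L0/L1/L2 = -/AF/- → run A
t=16: L0/L1/L2 = -/AF/- → run A
t=17: L0/L1/L2 = -/AF/- → run A
t=18: L0/L1/L2 = -/F/- → run F
t=19: L0/L1/L2 = -/F/- → run F
t=20: (idle)
t=21: (idle)
t=22: (idle)
t=23: (idle)
t=24: (idle)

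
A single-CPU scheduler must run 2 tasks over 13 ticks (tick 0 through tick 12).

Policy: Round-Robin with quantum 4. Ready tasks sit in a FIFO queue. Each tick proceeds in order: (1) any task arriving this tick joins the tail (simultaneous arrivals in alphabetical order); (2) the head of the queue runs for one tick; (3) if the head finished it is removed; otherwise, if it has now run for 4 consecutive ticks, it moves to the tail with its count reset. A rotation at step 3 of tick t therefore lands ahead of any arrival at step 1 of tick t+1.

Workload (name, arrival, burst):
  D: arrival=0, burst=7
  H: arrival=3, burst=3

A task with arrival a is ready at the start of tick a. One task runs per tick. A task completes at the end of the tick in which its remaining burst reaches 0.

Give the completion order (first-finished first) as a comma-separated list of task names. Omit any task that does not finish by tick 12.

t=0: queue=[D] q_used=0 → run D
t=1: queue=[D] q_used=1 → run D
t=2: queue=[D] q_used=2 → run D
t=3: queue=[D,H] q_used=3 → run D
t=4: queue=[H,D] q_used=0 → run H
t=5: queue=[H,D] q_used=1 → run H
t=6: queue=[H,D] q_used=2 → run H
t=7: queue=[D] q_used=0 → run D
t=8: queue=[D] q_used=1 → run D
t=9: queue=[D] q_used=2 → run D
t=10: (idle)
t=11: (idle)
t=12: (idle)

completion order = H, D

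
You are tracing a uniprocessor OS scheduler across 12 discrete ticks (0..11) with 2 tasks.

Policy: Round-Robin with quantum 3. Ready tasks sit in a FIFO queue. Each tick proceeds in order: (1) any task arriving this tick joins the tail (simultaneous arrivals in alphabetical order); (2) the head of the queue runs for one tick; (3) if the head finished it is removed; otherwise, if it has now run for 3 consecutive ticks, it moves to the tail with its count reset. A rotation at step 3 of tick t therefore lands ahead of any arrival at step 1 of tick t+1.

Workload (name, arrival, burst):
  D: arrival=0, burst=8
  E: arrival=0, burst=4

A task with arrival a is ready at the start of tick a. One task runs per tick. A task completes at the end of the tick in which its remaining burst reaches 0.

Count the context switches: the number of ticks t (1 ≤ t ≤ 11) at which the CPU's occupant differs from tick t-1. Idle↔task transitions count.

t=0: queue=[D,E] q_used=0 → run D
t=1: queue=[D,E] q_used=1 → run D
t=2: queue=[D,E] q_used=2 → run D
t=3: queue=[E,D] q_used=0 → run E
t=4: queue=[E,D] q_used=1 → run E
t=5: queue=[E,D] q_used=2 → run E
t=6: queue=[D,E] q_used=0 → run D
t=7: queue=[D,E] q_used=1 → run D
t=8: queue=[D,E] q_used=2 → run D
t=9: queue=[E,D] q_used=0 → run E
t=10: queue=[D] q_used=0 → run D
t=11: queue=[D] q_used=1 → run D

context switches = 4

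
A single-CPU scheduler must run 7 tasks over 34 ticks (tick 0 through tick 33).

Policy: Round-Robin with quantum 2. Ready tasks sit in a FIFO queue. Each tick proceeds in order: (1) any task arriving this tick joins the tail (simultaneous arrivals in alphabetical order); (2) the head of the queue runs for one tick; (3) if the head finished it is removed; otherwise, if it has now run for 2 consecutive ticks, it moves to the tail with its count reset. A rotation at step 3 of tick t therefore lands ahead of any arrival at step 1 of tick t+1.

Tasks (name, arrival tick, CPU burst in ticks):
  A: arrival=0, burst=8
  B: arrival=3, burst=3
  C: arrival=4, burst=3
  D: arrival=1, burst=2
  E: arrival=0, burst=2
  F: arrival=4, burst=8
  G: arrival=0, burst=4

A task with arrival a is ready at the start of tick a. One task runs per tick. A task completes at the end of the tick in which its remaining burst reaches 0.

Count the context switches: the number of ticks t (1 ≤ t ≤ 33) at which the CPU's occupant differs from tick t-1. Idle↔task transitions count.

t=0: queue=[A,E,G] q_used=0 → run A
t=1: queue=[A,E,G,D] q_used=1 → run A
t=2: queue=[E,G,D,A] q_used=0 → run E
t=3: queue=[E,G,D,A,B] q_used=1 → run E
t=4: queue=[G,D,A,B,C,F] q_used=0 → run G
t=5: queue=[G,D,A,B,C,F] q_used=1 → run G
t=6: queue=[D,A,B,C,F,G] q_used=0 → run D
t=7: queue=[D,A,B,C,F,G] q_used=1 → run D
t=8: queue=[A,B,C,F,G] q_used=0 → run A
t=9: queue=[A,B,C,F,G] q_used=1 → run A
t=10: queue=[B,C,F,G,A] q_used=0 → run B
t=11: queue=[B,C,F,G,A] q_used=1 → run B
t=12: queue=[C,F,G,A,B] q_used=0 → run C
t=13: queue=[C,F,G,A,B] q_used=1 → run C
t=14: queue=[F,G,A,B,C] q_used=0 → run F
t=15: queue=[F,G,A,B,C] q_used=1 → run F
t=16: queue=[G,A,B,C,F] q_used=0 → run G
t=17: queue=[G,A,B,C,F] q_used=1 → run G
t=18: queue=[A,B,C,F] q_used=0 → run A
t=19: queue=[A,B,C,F] q_used=1 → run A
t=20: queue=[B,C,F,A] q_used=0 → run B
t=21: queue=[C,F,A] q_used=0 → run C
t=22: queue=[F,A] q_used=0 → run F
t=23: queue=[F,A] q_used=1 → run F
t=24: queue=[A,F] q_used=0 → run A
t=25: queue=[A,F] q_used=1 → run A
t=26: queue=[F] q_used=0 → run F
t=27: queue=[F] q_used=1 → run F
t=28: queue=[F] q_used=0 → run F
t=29: queue=[F] q_used=1 → run F
t=30: (idle)
t=31: (idle)
t=32: (idle)
t=33: (idle)

context switches = 15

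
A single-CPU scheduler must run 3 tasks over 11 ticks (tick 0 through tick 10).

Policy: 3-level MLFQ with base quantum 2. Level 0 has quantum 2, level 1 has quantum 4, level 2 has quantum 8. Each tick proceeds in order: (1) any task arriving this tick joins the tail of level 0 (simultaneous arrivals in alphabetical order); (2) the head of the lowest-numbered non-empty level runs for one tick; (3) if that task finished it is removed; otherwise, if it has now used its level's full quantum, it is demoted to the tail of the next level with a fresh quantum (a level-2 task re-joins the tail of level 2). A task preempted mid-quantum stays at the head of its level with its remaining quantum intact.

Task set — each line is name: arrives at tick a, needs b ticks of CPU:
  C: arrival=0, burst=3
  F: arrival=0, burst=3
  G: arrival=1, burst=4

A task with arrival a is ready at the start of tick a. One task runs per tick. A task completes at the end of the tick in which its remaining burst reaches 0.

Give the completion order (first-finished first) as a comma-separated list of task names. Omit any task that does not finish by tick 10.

t=0: L0/L1/L2 = CF/-/- → run C
t=1: L0/L1/L2 = CFG/-/- → run C
t=2: L0/L1/L2 = FG/C/- → run F
t=3: L0/L1/L2 = FG/C/- → run F
t=4: L0/L1/L2 = G/CF/- → run G
t=5: L0/L1/L2 = G/CF/- → run G
t=6: L0/L1/L2 = -/CFG/- → run C
t=7: L0/L1/L2 = -/FG/- → run F
t=8: L0/L1/L2 = -/G/- → run G
t=9: L0/L1/L2 = -/G/- → run G
t=10: (idle)

completion order = C, F, G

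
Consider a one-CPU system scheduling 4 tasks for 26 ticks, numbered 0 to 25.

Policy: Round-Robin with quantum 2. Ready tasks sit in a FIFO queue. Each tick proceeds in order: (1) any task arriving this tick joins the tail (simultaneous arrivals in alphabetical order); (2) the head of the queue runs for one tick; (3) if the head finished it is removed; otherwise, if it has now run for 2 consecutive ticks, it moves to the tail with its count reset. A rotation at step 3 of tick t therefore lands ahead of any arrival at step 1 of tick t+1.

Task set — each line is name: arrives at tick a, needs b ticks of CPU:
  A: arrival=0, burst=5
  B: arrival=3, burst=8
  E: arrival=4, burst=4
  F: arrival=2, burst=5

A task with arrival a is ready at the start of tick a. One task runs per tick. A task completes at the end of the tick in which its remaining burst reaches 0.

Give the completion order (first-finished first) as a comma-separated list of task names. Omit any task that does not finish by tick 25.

completion order = A, E, F, B

t=0: queue=[A] q_used=0 → run A
t=1: queue=[A] q_used=1 → run A
t=2: queue=[A,F] q_used=0 → run A
t=3: queue=[A,F,B] q_used=1 → run A
t=4: queue=[F,B,A,E] q_used=0 → run F
t=5: queue=[F,B,A,E] q_used=1 → run F
t=6: queue=[B,A,E,F] q_used=0 → run B
t=7: queue=[B,A,E,F] q_used=1 → run B
t=8: queue=[A,E,F,B] q_used=0 → run A
t=9: queue=[E,F,B] q_used=0 → run E
t=10: queue=[E,F,B] q_used=1 → run E
t=11: queue=[F,B,E] q_used=0 → run F
t=12: queue=[F,B,E] q_used=1 → run F
t=13: queue=[B,E,F] q_used=0 → run B
t=14: queue=[B,E,F] q_used=1 → run B
t=15: queue=[E,F,B] q_used=0 → run E
t=16: queue=[E,F,B] q_used=1 → run E
t=17: queue=[F,B] q_used=0 → run F
t=18: queue=[B] q_used=0 → run B
t=19: queue=[B] q_used=1 → run B
t=20: queue=[B] q_used=0 → run B
t=21: queue=[B] q_used=1 → run B
t=22: (idle)
t=23: (idle)
t=24: (idle)
t=25: (idle)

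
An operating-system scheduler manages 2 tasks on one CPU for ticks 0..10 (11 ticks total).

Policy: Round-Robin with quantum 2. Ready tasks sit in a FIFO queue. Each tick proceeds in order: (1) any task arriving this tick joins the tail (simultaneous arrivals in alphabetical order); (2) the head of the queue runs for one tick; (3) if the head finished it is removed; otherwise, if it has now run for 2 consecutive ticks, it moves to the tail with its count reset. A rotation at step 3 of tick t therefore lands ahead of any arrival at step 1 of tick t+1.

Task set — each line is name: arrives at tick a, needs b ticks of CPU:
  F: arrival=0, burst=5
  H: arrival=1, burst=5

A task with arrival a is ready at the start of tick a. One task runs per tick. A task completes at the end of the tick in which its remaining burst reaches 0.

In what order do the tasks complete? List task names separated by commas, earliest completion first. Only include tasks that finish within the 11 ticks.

t=0: queue=[F] q_used=0 → run F
t=1: queue=[F,H] q_used=1 → run F
t=2: queue=[H,F] q_used=0 → run H
t=3: queue=[H,F] q_used=1 → run H
t=4: queue=[F,H] q_used=0 → run F
t=5: queue=[F,H] q_used=1 → run F
t=6: queue=[H,F] q_used=0 → run H
t=7: queue=[H,F] q_used=1 → run H
t=8: queue=[F,H] q_used=0 → run F
t=9: queue=[H] q_used=0 → run H
t=10: (idle)

completion order = F, H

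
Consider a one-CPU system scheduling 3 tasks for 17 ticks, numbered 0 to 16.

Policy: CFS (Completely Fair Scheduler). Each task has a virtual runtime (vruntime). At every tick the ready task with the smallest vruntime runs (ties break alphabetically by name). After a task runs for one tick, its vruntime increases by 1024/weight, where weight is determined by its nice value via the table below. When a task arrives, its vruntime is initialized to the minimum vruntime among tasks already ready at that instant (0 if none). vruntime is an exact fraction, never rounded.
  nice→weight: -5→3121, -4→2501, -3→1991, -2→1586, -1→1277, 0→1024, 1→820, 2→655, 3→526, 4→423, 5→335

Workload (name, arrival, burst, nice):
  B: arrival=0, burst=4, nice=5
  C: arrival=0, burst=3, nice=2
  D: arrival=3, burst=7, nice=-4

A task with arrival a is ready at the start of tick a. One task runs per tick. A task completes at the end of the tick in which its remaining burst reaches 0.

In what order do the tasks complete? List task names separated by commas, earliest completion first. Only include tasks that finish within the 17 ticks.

completion order = C, D, B

t=0: vr[B=0 C=0] → run B
t=1: vr[B=1024/335 C=0] → run C
t=2: vr[B=1024/335 C=1024/655] → run C
t=3: vr[B=1024/335 C=2048/655 D=1024/335] → run B
t=4: vr[B=2048/335 C=2048/655 D=1024/335] → run D
t=5: vr[B=2048/335 C=2048/655 D=2904064/837835] → run C
t=6: vr[B=2048/335 D=2904064/837835] → run D
t=7: vr[B=2048/335 D=3247104/837835] → run D
t=8: vr[B=2048/335 D=3590144/837835] → run D
t=9: vr[B=2048/335 D=3933184/837835] → run D
t=10: vr[B=2048/335 D=4276224/837835] → run D
t=11: vr[B=2048/335 D=4619264/837835] → run D
t=12: vr[B=2048/335] → run B
t=13: vr[B=3072/335] → run B
t=14: (idle)
t=15: (idle)
t=16: (idle)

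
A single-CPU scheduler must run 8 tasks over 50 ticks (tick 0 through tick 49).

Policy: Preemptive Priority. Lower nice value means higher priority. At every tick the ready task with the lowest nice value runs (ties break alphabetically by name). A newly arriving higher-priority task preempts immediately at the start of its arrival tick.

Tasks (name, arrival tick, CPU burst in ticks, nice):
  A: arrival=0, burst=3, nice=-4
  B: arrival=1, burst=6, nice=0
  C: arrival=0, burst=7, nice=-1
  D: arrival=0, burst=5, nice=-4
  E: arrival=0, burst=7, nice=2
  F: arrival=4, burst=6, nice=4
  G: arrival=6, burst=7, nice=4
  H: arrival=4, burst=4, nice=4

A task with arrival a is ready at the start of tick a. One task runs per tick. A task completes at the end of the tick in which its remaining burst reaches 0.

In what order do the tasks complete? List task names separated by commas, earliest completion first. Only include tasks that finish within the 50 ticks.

t=0: ready={A,C,D,E} → run A
t=1: ready={A,B,C,D,E} → run A
t=2: ready={A,B,C,D,E} → run A
t=3: ready={B,C,D,E} → run D
t=4: ready={B,C,D,E,F,H} → run D
t=5: ready={B,C,D,E,F,H} → run D
t=6: ready={B,C,D,E,F,G,H} → run D
t=7: ready={B,C,D,E,F,G,H} → run D
t=8: ready={B,C,E,F,G,H} → run C
t=9: ready={B,C,E,F,G,H} → run C
t=10: ready={B,C,E,F,G,H} → run C
t=11: ready={B,C,E,F,G,H} → run C
t=12: ready={B,C,E,F,G,H} → run C
t=13: ready={B,C,E,F,G,H} → run C
t=14: ready={B,C,E,F,G,H} → run C
t=15: ready={B,E,F,G,H} → run B
t=16: ready={B,E,F,G,H} → run B
t=17: ready={B,E,F,G,H} → run B
t=18: ready={B,E,F,G,H} → run B
t=19: ready={B,E,F,G,H} → run B
t=20: ready={B,E,F,G,H} → run B
t=21: ready={E,F,G,H} → run E
t=22: ready={E,F,G,H} → run E
t=23: ready={E,F,G,H} → run E
t=24: ready={E,F,G,H} → run E
t=25: ready={E,F,G,H} → run E
t=26: ready={E,F,G,H} → run E
t=27: ready={E,F,G,H} → run E
t=28: ready={F,G,H} → run F
t=29: ready={F,G,H} → run F
t=30: ready={F,G,H} → run F
t=31: ready={F,G,H} → run F
t=32: ready={F,G,H} → run F
t=33: ready={F,G,H} → run F
t=34: ready={G,H} → run G
t=35: ready={G,H} → run G
t=36: ready={G,H} → run G
t=37: ready={G,H} → run G
t=38: ready={G,H} → run G
t=39: ready={G,H} → run G
t=40: ready={G,H} → run G
t=41: ready={H} → run H
t=42: ready={H} → run H
t=43: ready={H} → run H
t=44: ready={H} → run H
t=45: (idle)
t=46: (idle)
t=47: (idle)
t=48: (idle)
t=49: (idle)

completion order = A, D, C, B, E, F, G, H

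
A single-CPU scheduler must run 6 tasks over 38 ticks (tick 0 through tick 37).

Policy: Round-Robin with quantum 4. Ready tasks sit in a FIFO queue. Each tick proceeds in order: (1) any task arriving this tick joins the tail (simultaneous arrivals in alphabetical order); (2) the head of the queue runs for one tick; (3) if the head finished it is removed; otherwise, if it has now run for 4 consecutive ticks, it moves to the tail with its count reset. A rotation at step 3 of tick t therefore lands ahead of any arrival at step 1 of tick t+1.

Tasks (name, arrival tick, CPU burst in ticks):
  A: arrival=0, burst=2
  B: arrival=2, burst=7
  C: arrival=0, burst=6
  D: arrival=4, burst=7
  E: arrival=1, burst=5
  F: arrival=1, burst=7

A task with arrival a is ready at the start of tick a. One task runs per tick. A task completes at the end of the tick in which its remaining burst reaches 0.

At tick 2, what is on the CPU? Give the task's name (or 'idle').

running at tick 2 = C

t=0: queue=[A,C] q_used=0 → run A
t=1: queue=[A,C,E,F] q_used=1 → run A
t=2: queue=[C,E,F,B] q_used=0 → run C
t=3: queue=[C,E,F,B] q_used=1 → run C
t=4: queue=[C,E,F,B,D] q_used=2 → run C
t=5: queue=[C,E,F,B,D] q_used=3 → run C
t=6: queue=[E,F,B,D,C] q_used=0 → run E
t=7: queue=[E,F,B,D,C] q_used=1 → run E
t=8: queue=[E,F,B,D,C] q_used=2 → run E
t=9: queue=[E,F,B,D,C] q_used=3 → run E
t=10: queue=[F,B,D,C,E] q_used=0 → run F
t=11: queue=[F,B,D,C,E] q_used=1 → run F
t=12: queue=[F,B,D,C,E] q_used=2 → run F
t=13: queue=[F,B,D,C,E] q_used=3 → run F
t=14: queue=[B,D,C,E,F] q_used=0 → run B
t=15: queue=[B,D,C,E,F] q_used=1 → run B
t=16: queue=[B,D,C,E,F] q_used=2 → run B
t=17: queue=[B,D,C,E,F] q_used=3 → run B
t=18: queue=[D,C,E,F,B] q_used=0 → run D
t=19: queue=[D,C,E,F,B] q_used=1 → run D
t=20: queue=[D,C,E,F,B] q_used=2 → run D
t=21: queue=[D,C,E,F,B] q_used=3 → run D
t=22: queue=[C,E,F,B,D] q_used=0 → run C
t=23: queue=[C,E,F,B,D] q_used=1 → run C
t=24: queue=[E,F,B,D] q_used=0 → run E
t=25: queue=[F,B,D] q_used=0 → run F
t=26: queue=[F,B,D] q_used=1 → run F
t=27: queue=[F,B,D] q_used=2 → run F
t=28: queue=[B,D] q_used=0 → run B
t=29: queue=[B,D] q_used=1 → run B
t=30: queue=[B,D] q_used=2 → run B
t=31: queue=[D] q_used=0 → run D
t=32: queue=[D] q_used=1 → run D
t=33: queue=[D] q_used=2 → run D
t=34: (idle)
t=35: (idle)
t=36: (idle)
t=37: (idle)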